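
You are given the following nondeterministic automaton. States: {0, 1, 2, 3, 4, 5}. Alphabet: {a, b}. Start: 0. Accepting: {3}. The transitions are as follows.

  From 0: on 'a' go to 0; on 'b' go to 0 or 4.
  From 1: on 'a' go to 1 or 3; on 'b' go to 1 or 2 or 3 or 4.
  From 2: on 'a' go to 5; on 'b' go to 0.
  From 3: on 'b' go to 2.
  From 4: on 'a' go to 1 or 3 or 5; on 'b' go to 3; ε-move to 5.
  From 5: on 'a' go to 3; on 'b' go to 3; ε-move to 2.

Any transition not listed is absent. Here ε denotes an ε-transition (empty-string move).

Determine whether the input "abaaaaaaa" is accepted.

Yes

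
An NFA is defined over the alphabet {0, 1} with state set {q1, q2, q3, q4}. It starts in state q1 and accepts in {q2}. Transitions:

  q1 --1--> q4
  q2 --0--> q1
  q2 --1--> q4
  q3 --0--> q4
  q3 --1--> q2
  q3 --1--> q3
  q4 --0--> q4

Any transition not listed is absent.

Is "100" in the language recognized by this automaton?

No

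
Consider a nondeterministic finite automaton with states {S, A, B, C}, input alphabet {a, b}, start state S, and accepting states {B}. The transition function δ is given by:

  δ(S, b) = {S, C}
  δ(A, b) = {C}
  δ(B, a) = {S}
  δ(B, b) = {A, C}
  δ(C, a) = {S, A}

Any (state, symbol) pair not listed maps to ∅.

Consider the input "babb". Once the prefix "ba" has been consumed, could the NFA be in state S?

Yes

Start in {S}.
Read 'b': S→{S, C}; now {S, C}.
Read 'a': S→∅, C→{S, A}; now {S, A}.
State S is in {S, A}.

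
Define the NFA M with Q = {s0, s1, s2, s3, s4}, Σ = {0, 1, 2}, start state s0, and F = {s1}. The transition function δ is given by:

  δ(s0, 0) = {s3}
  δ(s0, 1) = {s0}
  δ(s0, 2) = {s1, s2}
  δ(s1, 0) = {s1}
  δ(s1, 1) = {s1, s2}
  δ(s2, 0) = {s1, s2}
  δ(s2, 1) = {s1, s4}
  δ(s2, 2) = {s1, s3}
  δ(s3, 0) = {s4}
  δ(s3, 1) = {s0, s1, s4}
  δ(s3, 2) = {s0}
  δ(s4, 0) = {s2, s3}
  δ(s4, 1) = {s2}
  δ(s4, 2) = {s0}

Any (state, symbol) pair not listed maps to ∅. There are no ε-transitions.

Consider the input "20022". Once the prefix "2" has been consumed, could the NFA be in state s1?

Start in {s0}.
Read '2': s0→{s1, s2}; now {s1, s2}.
State s1 is in {s1, s2}.

Yes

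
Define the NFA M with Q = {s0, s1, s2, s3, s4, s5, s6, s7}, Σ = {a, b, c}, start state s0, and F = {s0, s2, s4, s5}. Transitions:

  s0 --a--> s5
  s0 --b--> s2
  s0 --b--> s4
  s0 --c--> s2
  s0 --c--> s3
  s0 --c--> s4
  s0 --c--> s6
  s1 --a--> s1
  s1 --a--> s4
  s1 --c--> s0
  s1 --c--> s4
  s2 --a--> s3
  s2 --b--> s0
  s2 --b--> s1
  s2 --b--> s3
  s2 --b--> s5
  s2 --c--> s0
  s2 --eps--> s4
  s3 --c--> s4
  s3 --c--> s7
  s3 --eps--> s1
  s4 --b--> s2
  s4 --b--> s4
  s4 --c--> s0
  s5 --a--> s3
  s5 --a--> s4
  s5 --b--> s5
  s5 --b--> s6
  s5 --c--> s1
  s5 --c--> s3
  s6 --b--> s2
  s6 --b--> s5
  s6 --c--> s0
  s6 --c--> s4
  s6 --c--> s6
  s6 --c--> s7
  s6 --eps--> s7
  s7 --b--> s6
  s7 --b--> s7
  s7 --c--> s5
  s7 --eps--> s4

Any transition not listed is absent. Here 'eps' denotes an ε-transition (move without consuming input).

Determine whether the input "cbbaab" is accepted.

Start in {s0}.
Read 'c': {s0} → {s1, s2, s3, s4, s6, s7}.
Read 'b': {s1, s2, s3, s4, s6, s7} → {s0, s1, s2, s3, s4, s5, s6, s7}.
Read 'b': {s0, s1, s2, s3, s4, s5, s6, s7} → {s0, s1, s2, s3, s4, s5, s6, s7}.
Read 'a': {s0, s1, s2, s3, s4, s5, s6, s7} → {s1, s3, s4, s5}.
Read 'a': {s1, s3, s4, s5} → {s1, s3, s4}.
Read 'b': {s1, s3, s4} → {s2, s4}.
The final set {s2, s4} contains the accepting states s2, s4.

Yes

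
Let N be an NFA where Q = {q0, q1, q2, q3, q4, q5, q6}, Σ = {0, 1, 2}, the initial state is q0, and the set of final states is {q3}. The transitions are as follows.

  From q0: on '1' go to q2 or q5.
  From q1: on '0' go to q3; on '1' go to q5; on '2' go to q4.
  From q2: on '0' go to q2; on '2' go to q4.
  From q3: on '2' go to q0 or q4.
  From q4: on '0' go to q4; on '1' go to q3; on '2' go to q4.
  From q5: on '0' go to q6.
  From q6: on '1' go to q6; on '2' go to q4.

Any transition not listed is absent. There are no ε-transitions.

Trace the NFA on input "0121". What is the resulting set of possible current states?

∅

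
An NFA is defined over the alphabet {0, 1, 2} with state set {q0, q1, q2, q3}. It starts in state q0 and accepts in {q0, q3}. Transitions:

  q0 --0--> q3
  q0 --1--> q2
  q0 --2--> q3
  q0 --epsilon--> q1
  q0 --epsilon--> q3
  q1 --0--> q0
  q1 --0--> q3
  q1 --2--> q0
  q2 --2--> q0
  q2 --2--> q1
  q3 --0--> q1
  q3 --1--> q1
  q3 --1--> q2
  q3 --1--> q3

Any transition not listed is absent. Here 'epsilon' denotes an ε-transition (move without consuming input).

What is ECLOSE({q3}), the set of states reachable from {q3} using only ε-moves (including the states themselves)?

{q3}

Begin with {q3}.
No ε-moves leave this set, so the closure equals the set itself.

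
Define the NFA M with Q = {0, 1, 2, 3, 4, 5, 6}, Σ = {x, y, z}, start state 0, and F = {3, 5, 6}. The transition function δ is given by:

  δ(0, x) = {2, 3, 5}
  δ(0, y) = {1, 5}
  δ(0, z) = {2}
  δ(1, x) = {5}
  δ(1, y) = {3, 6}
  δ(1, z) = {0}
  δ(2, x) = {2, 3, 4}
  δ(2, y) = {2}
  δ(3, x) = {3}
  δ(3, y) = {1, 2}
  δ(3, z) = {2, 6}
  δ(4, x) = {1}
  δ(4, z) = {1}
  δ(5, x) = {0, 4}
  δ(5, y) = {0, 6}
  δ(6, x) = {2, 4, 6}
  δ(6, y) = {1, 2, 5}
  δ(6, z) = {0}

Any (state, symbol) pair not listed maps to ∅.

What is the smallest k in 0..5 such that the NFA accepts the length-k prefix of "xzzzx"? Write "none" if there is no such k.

Start in {0}.
Read 'x': 0→{2, 3, 5}; now {2, 3, 5}.
None of the earlier sets intersect F, but {2, 3, 5} does.

1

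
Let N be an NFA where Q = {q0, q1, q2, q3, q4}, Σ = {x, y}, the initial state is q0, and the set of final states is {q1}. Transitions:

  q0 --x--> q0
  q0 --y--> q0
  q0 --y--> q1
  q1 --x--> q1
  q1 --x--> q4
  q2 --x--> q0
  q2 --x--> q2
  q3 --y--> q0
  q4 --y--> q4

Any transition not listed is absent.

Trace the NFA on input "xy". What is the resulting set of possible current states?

Start in {q0}.
Read 'x': {q0} → {q0}.
Read 'y': {q0} → {q0, q1}.

{q0, q1}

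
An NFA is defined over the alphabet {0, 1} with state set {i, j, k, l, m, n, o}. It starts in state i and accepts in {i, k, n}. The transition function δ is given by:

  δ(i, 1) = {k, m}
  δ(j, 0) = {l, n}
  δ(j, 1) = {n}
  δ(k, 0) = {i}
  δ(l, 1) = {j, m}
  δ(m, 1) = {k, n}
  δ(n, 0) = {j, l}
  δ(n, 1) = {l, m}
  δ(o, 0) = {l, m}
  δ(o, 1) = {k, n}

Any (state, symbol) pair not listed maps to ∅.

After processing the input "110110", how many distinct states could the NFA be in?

Start in {i}.
Read '1': i→{k, m}; now {k, m}.
Read '1': k→∅, m→{k, n}; now {k, n}.
Read '0': k→{i}, n→{j, l}; now {i, j, l}.
Read '1': i→{k, m}, j→{n}, l→{j, m}; now {j, k, m, n}.
Read '1': j→{n}, k→∅, m→{k, n}, n→{l, m}; now {k, l, m, n}.
Read '0': k→{i}, l→∅, m→∅, n→{j, l}; now {i, j, l}.
That set has 3 states.

3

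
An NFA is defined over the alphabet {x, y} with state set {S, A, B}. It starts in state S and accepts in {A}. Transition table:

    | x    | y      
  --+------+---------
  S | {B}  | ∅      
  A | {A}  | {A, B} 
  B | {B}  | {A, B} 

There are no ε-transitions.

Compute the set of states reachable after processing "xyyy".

Start in {S}.
Read 'x': {S} → {B}.
Read 'y': {B} → {A, B}.
Read 'y': {A, B} → {A, B}.
Read 'y': {A, B} → {A, B}.

{A, B}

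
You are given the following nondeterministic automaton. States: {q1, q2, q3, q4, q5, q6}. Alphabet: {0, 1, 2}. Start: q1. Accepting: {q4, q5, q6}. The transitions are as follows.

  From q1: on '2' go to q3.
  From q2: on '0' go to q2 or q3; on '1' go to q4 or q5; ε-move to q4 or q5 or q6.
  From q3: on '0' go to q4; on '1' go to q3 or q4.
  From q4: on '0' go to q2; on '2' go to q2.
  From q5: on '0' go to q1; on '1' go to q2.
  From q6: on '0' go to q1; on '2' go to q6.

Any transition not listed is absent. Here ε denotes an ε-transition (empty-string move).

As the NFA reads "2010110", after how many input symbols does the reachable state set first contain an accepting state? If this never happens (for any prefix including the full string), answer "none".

2

Start in {q1}.
Read '2': q1→{q3}; now {q3}.
Read '0': q3→{q4}; now {q4}.
None of the earlier sets intersect F, but {q4} does.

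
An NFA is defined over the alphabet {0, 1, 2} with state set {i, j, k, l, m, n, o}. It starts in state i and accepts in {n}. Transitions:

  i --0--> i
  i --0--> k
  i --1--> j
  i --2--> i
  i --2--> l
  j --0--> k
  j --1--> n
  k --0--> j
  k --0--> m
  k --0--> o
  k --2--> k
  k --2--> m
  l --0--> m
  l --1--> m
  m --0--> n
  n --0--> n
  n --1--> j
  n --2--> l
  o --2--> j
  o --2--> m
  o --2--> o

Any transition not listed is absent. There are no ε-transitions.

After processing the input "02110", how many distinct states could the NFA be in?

1

Start in {i}.
Read '0': i→{i, k}; now {i, k}.
Read '2': i→{i, l}, k→{k, m}; now {i, k, l, m}.
Read '1': i→{j}, k→∅, l→{m}, m→∅; now {j, m}.
Read '1': j→{n}, m→∅; now {n}.
Read '0': n→{n}; now {n}.
That set has 1 state.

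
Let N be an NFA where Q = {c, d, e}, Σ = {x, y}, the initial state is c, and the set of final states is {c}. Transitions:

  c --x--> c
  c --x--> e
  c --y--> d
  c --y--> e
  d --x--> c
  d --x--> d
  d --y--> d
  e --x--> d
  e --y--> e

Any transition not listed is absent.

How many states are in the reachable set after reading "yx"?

2

Start in {c}.
Read 'y': c→{d, e}; now {d, e}.
Read 'x': d→{c, d}, e→{d}; now {c, d}.
That set has 2 states.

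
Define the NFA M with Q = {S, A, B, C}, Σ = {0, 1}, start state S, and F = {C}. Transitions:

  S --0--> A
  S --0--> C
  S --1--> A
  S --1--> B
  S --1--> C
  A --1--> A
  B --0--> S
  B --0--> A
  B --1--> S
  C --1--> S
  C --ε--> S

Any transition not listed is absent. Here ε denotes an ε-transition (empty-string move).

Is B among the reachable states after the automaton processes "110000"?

Start in {S}.
Read '1': {S} → {S, A, B, C}.
Read '1': {S, A, B, C} → {S, A, B, C}.
Read '0': {S, A, B, C} → {S, A, C}.
Read '0': {S, A, C} → {S, A, C}.
Read '0': {S, A, C} → {S, A, C}.
Read '0': {S, A, C} → {S, A, C}.
State B is not in {S, A, C}.

No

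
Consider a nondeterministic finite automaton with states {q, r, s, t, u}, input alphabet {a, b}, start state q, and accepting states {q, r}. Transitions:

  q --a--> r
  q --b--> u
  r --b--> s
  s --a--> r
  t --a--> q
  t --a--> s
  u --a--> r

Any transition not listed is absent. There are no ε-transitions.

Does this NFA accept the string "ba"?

Start in {q}.
Read 'b': q→{u}; now {u}.
Read 'a': u→{r}; now {r}.
The final set {r} contains the accepting state r.

Yes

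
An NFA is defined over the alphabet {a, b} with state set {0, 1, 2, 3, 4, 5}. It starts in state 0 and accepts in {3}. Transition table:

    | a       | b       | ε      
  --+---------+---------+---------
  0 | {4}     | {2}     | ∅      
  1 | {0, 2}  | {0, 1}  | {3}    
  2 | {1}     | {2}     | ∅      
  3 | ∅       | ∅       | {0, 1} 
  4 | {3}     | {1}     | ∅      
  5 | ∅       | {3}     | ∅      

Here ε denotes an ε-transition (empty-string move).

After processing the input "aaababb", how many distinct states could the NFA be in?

4

Start in {0}.
Read 'a': {0} → {4}.
Read 'a': {4} → {0, 1, 3}.
Read 'a': {0, 1, 3} → {0, 2, 4}.
Read 'b': {0, 2, 4} → {0, 1, 2, 3}.
Read 'a': {0, 1, 2, 3} → {0, 1, 2, 3, 4}.
Read 'b': {0, 1, 2, 3, 4} → {0, 1, 2, 3}.
Read 'b': {0, 1, 2, 3} → {0, 1, 2, 3}.
That set has 4 states.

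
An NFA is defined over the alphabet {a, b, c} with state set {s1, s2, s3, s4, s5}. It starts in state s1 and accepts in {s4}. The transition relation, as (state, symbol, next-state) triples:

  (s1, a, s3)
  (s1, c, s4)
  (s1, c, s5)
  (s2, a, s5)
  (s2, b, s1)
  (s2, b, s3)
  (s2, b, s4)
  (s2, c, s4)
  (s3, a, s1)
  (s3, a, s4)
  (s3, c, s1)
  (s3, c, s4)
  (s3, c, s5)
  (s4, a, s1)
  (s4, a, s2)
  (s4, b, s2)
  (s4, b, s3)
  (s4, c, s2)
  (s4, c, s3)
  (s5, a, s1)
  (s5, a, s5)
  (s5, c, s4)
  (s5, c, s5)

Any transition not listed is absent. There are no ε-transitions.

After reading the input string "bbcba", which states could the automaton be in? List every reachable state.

∅

Start in {s1}.
Read 'b': {s1} → ∅.
The set is empty and remains empty for the remaining 4 symbols.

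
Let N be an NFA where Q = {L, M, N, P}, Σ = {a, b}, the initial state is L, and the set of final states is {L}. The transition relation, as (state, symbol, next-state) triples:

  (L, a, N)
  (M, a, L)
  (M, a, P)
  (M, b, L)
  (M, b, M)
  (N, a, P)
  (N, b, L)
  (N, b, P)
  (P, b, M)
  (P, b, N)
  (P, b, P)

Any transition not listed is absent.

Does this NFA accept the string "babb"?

Start in {L}.
Read 'b': {L} → ∅.
The set is empty and remains empty for the remaining 3 symbols.
The final set ∅ contains no accepting state.

No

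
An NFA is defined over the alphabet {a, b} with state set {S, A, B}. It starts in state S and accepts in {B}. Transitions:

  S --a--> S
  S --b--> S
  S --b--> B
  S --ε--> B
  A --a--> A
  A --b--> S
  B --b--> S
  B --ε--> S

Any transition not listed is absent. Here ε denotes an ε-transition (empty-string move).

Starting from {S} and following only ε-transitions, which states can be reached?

{S, B}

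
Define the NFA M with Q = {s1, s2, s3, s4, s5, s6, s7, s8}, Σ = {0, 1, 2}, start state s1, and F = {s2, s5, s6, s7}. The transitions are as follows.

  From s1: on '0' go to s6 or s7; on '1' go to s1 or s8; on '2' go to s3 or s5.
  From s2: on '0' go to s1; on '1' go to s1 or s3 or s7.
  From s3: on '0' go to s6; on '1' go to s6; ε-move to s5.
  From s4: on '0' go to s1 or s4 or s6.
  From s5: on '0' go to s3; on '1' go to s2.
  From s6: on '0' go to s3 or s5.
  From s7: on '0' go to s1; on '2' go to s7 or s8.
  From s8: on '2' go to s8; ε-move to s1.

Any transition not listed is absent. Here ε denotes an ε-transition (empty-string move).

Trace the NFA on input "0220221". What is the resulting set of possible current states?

{s1, s2, s6, s8}

Start in {s1}.
Read '0': s1→{s6, s7}; now {s6, s7}.
Read '2': s6→∅, s7→{s7, s8}; union {s7, s8}; ε-closure = {s1, s7, s8}.
Read '2': s1→{s3, s5}, s7→{s7, s8}, s8→{s8}; union {s3, s5, s7, s8}; ε-closure = {s1, s3, s5, s7, s8}.
Read '0': s1→{s6, s7}, s3→{s6}, s5→{s3}, s7→{s1}, s8→∅; union {s1, s3, s6, s7}; ε-closure = {s1, s3, s5, s6, s7}.
Read '2': s1→{s3, s5}, s3→∅, s5→∅, s6→∅, s7→{s7, s8}; union {s3, s5, s7, s8}; ε-closure = {s1, s3, s5, s7, s8}.
Read '2': s1→{s3, s5}, s3→∅, s5→∅, s7→{s7, s8}, s8→{s8}; union {s3, s5, s7, s8}; ε-closure = {s1, s3, s5, s7, s8}.
Read '1': s1→{s1, s8}, s3→{s6}, s5→{s2}, s7→∅, s8→∅; now {s1, s2, s6, s8}.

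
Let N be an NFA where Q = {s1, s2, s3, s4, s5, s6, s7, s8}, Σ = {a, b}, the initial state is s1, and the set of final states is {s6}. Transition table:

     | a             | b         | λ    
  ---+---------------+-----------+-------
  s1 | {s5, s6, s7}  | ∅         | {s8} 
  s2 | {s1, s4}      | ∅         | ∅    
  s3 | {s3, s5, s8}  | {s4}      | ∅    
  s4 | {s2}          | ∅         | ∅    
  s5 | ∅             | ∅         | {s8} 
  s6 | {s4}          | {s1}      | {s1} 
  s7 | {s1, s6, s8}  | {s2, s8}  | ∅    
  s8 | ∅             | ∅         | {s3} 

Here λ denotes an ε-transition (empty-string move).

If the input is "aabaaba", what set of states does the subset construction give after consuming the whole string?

{s1, s2, s3, s4, s5, s6, s7, s8}

Start: ε-closure({s1}) = {s1, s3, s8}.
Read 'a': {s1, s3, s8} → {s1, s3, s5, s6, s7, s8}.
Read 'a': {s1, s3, s5, s6, s7, s8} → {s1, s3, s4, s5, s6, s7, s8}.
Read 'b': {s1, s3, s4, s5, s6, s7, s8} → {s1, s2, s3, s4, s8}.
Read 'a': {s1, s2, s3, s4, s8} → {s1, s2, s3, s4, s5, s6, s7, s8}.
Read 'a': {s1, s2, s3, s4, s5, s6, s7, s8} → {s1, s2, s3, s4, s5, s6, s7, s8}.
Read 'b': {s1, s2, s3, s4, s5, s6, s7, s8} → {s1, s2, s3, s4, s8}.
Read 'a': {s1, s2, s3, s4, s8} → {s1, s2, s3, s4, s5, s6, s7, s8}.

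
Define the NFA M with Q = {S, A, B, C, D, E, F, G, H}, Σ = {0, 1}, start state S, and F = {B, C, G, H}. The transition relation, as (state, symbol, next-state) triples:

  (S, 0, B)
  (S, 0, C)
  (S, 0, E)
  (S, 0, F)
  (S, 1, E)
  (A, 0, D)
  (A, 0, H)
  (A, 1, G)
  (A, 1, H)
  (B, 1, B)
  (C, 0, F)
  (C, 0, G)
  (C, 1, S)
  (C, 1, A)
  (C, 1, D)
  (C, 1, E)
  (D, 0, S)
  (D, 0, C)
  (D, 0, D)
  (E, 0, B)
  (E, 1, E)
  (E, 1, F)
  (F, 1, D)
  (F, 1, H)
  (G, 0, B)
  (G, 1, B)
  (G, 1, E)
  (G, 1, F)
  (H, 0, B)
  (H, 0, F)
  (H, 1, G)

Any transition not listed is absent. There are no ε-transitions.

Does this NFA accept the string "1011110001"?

Start in {S}.
Read '1': {S} → {E}.
Read '0': {E} → {B}.
Read '1': {B} → {B}.
Read '1': {B} → {B}.
Read '1': {B} → {B}.
Read '1': {B} → {B}.
Read '0': {B} → ∅.
The set is empty and remains empty for the remaining 3 symbols.
The final set ∅ contains no accepting state.

No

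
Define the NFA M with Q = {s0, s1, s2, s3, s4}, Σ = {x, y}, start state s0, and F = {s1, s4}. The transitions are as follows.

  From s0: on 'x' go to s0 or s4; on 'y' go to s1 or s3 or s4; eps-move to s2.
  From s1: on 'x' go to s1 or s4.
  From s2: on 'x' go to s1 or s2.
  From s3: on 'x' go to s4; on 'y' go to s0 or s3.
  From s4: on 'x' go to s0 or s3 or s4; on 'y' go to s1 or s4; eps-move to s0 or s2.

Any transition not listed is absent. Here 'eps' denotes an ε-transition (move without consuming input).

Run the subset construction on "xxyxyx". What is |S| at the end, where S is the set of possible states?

5

Start: ε-closure({s0}) = {s0, s2}.
Read 'x': {s0, s2} → {s0, s1, s2, s4}.
Read 'x': {s0, s1, s2, s4} → {s0, s1, s2, s3, s4}.
Read 'y': {s0, s1, s2, s3, s4} → {s0, s1, s2, s3, s4}.
Read 'x': {s0, s1, s2, s3, s4} → {s0, s1, s2, s3, s4}.
Read 'y': {s0, s1, s2, s3, s4} → {s0, s1, s2, s3, s4}.
Read 'x': {s0, s1, s2, s3, s4} → {s0, s1, s2, s3, s4}.
That set has 5 states.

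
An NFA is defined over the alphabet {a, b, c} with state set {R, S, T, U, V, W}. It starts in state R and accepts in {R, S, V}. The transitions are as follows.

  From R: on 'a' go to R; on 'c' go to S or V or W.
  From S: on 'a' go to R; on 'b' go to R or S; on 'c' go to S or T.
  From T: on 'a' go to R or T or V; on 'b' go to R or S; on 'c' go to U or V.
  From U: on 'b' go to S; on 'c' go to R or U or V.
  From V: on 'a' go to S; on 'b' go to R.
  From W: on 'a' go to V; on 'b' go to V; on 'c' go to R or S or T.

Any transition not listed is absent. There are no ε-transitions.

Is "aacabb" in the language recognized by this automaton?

Yes

Start in {R}.
Read 'a': R→{R}; now {R}.
Read 'a': R→{R}; now {R}.
Read 'c': R→{S, V, W}; now {S, V, W}.
Read 'a': S→{R}, V→{S}, W→{V}; now {R, S, V}.
Read 'b': R→∅, S→{R, S}, V→{R}; now {R, S}.
Read 'b': R→∅, S→{R, S}; now {R, S}.
The final set {R, S} contains the accepting states R, S.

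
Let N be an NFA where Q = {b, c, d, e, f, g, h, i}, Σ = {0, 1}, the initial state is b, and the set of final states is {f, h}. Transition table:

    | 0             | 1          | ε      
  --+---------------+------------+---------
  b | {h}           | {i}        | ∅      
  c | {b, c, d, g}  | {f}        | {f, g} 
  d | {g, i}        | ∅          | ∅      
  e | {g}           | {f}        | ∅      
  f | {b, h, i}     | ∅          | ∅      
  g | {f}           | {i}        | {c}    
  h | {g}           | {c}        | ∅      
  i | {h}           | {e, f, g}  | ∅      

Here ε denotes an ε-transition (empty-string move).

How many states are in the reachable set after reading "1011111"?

Start in {b}.
Read '1': {b} → {i}.
Read '0': {i} → {h}.
Read '1': {h} → {c, f, g}.
Read '1': {c, f, g} → {f, i}.
Read '1': {f, i} → {c, e, f, g}.
Read '1': {c, e, f, g} → {f, i}.
Read '1': {f, i} → {c, e, f, g}.
That set has 4 states.

4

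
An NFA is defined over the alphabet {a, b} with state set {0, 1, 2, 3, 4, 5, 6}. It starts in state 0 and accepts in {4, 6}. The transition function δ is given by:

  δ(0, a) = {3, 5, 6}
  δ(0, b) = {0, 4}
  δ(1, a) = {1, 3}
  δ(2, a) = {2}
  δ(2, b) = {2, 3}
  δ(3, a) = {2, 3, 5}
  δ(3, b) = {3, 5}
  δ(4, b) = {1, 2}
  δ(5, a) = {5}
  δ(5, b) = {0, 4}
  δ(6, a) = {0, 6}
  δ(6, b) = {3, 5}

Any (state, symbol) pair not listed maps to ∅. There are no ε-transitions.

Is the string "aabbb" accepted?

Yes

Start in {0}.
Read 'a': 0→{3, 5, 6}; now {3, 5, 6}.
Read 'a': 3→{2, 3, 5}, 5→{5}, 6→{0, 6}; now {0, 2, 3, 5, 6}.
Read 'b': 0→{0, 4}, 2→{2, 3}, 3→{3, 5}, 5→{0, 4}, 6→{3, 5}; now {0, 2, 3, 4, 5}.
Read 'b': 0→{0, 4}, 2→{2, 3}, 3→{3, 5}, 4→{1, 2}, 5→{0, 4}; now {0, 1, 2, 3, 4, 5}.
Read 'b': 0→{0, 4}, 1→∅, 2→{2, 3}, 3→{3, 5}, 4→{1, 2}, 5→{0, 4}; now {0, 1, 2, 3, 4, 5}.
The final set {0, 1, 2, 3, 4, 5} contains the accepting state 4.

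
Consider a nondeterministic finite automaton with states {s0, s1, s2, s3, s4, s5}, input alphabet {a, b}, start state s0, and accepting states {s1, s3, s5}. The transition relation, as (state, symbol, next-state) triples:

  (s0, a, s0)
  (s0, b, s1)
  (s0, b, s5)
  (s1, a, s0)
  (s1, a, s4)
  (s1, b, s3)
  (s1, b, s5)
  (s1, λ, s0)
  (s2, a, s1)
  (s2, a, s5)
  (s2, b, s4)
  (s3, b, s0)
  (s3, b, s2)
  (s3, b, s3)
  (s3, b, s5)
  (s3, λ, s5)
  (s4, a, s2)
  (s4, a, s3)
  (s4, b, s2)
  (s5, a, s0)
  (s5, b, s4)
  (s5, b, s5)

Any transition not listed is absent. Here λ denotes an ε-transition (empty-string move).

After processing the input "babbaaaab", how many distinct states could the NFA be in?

Start in {s0}.
Read 'b': {s0} → {s0, s1, s5}.
Read 'a': {s0, s1, s5} → {s0, s4}.
Read 'b': {s0, s4} → {s0, s1, s2, s5}.
Read 'b': {s0, s1, s2, s5} → {s0, s1, s3, s4, s5}.
Read 'a': {s0, s1, s3, s4, s5} → {s0, s2, s3, s4, s5}.
Read 'a': {s0, s2, s3, s4, s5} → {s0, s1, s2, s3, s5}.
Read 'a': {s0, s1, s2, s3, s5} → {s0, s1, s4, s5}.
Read 'a': {s0, s1, s4, s5} → {s0, s2, s3, s4, s5}.
Read 'b': {s0, s2, s3, s4, s5} → {s0, s1, s2, s3, s4, s5}.
That set has 6 states.

6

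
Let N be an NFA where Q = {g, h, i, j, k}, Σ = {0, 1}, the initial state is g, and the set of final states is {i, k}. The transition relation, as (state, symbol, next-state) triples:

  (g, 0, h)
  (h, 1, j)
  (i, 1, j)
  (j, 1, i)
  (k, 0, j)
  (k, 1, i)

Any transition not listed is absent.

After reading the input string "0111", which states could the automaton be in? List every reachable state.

{j}

Start in {g}.
Read '0': {g} → {h}.
Read '1': {h} → {j}.
Read '1': {j} → {i}.
Read '1': {i} → {j}.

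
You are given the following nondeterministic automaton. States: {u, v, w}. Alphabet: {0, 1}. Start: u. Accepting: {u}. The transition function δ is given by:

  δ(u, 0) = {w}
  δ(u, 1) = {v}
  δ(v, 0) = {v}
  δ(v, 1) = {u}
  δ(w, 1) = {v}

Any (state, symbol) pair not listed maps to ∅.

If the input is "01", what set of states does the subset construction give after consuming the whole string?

{v}

Start in {u}.
Read '0': u→{w}; now {w}.
Read '1': w→{v}; now {v}.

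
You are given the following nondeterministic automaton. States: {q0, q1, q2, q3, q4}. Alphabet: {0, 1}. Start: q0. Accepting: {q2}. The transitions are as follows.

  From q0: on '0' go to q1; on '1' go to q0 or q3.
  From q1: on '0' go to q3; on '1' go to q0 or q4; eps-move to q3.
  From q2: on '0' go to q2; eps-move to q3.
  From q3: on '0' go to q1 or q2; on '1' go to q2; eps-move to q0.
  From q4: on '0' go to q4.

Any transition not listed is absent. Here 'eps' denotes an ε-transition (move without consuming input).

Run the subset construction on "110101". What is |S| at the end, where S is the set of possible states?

Start in {q0}.
Read '1': {q0} → {q0, q3}.
Read '1': {q0, q3} → {q0, q2, q3}.
Read '0': {q0, q2, q3} → {q0, q1, q2, q3}.
Read '1': {q0, q1, q2, q3} → {q0, q2, q3, q4}.
Read '0': {q0, q2, q3, q4} → {q0, q1, q2, q3, q4}.
Read '1': {q0, q1, q2, q3, q4} → {q0, q2, q3, q4}.
That set has 4 states.

4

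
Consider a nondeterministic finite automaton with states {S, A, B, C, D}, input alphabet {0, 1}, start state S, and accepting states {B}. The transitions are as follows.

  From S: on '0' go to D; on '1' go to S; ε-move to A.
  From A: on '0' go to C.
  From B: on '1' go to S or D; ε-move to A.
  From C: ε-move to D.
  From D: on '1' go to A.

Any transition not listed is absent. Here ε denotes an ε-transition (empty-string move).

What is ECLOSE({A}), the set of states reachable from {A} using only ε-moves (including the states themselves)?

Begin with {A}.
No ε-moves leave this set, so the closure equals the set itself.

{A}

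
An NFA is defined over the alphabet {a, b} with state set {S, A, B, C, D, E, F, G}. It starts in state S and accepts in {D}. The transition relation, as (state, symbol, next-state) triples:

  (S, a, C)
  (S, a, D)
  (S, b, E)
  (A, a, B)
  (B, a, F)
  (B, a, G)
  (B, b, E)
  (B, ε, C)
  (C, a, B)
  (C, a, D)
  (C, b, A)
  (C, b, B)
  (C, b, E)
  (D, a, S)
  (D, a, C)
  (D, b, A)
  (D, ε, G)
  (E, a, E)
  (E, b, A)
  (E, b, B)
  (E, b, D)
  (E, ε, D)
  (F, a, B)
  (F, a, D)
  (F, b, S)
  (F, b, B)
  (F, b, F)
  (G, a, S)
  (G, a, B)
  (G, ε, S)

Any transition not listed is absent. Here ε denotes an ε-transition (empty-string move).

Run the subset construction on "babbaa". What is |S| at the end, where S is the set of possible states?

7

Start in {S}.
Read 'b': S→{E}; union {E}; ε-closure = {S, D, E, G}.
Read 'a': S→{C, D}, D→{S, C}, E→{E}, G→{S, B}; union {S, B, C, D, E}; ε-closure = {S, B, C, D, E, G}.
Read 'b': S→{E}, B→{E}, C→{A, B, E}, D→{A}, E→{A, B, D}, G→∅; union {A, B, D, E}; ε-closure = {S, A, B, C, D, E, G}.
Read 'b': S→{E}, A→∅, B→{E}, C→{A, B, E}, D→{A}, E→{A, B, D}, G→∅; union {A, B, D, E}; ε-closure = {S, A, B, C, D, E, G}.
Read 'a': S→{C, D}, A→{B}, B→{F, G}, C→{B, D}, D→{S, C}, E→{E}, G→{S, B}; now {S, B, C, D, E, F, G}.
Read 'a': S→{C, D}, B→{F, G}, C→{B, D}, D→{S, C}, E→{E}, F→{B, D}, G→{S, B}; now {S, B, C, D, E, F, G}.
That set has 7 states.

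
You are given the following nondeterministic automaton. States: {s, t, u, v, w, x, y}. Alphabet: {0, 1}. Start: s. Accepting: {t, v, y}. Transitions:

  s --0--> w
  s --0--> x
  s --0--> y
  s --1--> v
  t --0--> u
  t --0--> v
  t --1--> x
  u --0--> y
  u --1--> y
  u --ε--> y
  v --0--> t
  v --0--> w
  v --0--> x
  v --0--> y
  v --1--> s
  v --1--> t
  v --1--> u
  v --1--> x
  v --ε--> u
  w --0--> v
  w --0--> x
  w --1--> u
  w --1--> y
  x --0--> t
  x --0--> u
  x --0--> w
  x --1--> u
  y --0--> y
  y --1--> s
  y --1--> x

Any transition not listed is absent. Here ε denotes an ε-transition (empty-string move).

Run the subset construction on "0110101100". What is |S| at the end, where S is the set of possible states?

Start in {s}.
Read '0': s→{w, x, y}; now {w, x, y}.
Read '1': w→{u, y}, x→{u}, y→{s, x}; now {s, u, x, y}.
Read '1': s→{v}, u→{y}, x→{u}, y→{s, x}; now {s, u, v, x, y}.
Read '0': s→{w, x, y}, u→{y}, v→{t, w, x, y}, x→{t, u, w}, y→{y}; now {t, u, w, x, y}.
Read '1': t→{x}, u→{y}, w→{u, y}, x→{u}, y→{s, x}; now {s, u, x, y}.
Read '0': s→{w, x, y}, u→{y}, x→{t, u, w}, y→{y}; now {t, u, w, x, y}.
Read '1': t→{x}, u→{y}, w→{u, y}, x→{u}, y→{s, x}; now {s, u, x, y}.
Read '1': s→{v}, u→{y}, x→{u}, y→{s, x}; now {s, u, v, x, y}.
Read '0': s→{w, x, y}, u→{y}, v→{t, w, x, y}, x→{t, u, w}, y→{y}; now {t, u, w, x, y}.
Read '0': t→{u, v}, u→{y}, w→{v, x}, x→{t, u, w}, y→{y}; now {t, u, v, w, x, y}.
That set has 6 states.

6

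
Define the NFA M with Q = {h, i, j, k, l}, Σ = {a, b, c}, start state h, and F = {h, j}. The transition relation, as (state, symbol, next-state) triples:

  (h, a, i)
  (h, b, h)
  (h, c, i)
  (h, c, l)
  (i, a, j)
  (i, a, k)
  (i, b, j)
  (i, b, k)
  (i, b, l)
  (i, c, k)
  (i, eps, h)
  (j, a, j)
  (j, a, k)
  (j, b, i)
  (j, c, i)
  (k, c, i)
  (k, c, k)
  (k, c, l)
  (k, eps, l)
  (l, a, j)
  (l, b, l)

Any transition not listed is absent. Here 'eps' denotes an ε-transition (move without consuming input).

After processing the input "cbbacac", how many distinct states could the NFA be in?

4

Start in {h}.
Read 'c': h→{i, l}; union {i, l}; ε-closure = {h, i, l}.
Read 'b': h→{h}, i→{j, k, l}, l→{l}; now {h, j, k, l}.
Read 'b': h→{h}, j→{i}, k→∅, l→{l}; now {h, i, l}.
Read 'a': h→{i}, i→{j, k}, l→{j}; union {i, j, k}; ε-closure = {h, i, j, k, l}.
Read 'c': h→{i, l}, i→{k}, j→{i}, k→{i, k, l}, l→∅; union {i, k, l}; ε-closure = {h, i, k, l}.
Read 'a': h→{i}, i→{j, k}, k→∅, l→{j}; union {i, j, k}; ε-closure = {h, i, j, k, l}.
Read 'c': h→{i, l}, i→{k}, j→{i}, k→{i, k, l}, l→∅; union {i, k, l}; ε-closure = {h, i, k, l}.
That set has 4 states.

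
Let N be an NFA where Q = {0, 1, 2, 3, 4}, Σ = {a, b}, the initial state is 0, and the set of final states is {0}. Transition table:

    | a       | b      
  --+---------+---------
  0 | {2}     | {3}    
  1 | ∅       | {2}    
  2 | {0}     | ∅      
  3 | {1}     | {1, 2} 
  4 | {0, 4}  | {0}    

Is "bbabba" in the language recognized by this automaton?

Start in {0}.
Read 'b': {0} → {3}.
Read 'b': {3} → {1, 2}.
Read 'a': {1, 2} → {0}.
Read 'b': {0} → {3}.
Read 'b': {3} → {1, 2}.
Read 'a': {1, 2} → {0}.
The final set {0} contains the accepting state 0.

Yes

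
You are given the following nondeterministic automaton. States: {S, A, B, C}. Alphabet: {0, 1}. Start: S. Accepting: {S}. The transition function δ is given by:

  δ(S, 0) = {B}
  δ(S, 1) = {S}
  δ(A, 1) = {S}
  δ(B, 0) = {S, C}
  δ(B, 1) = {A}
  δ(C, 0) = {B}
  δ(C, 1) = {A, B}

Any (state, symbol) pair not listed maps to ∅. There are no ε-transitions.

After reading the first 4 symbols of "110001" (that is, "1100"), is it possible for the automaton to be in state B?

No

Start in {S}.
Read '1': S→{S}; now {S}.
Read '1': S→{S}; now {S}.
Read '0': S→{B}; now {B}.
Read '0': B→{S, C}; now {S, C}.
State B is not in {S, C}.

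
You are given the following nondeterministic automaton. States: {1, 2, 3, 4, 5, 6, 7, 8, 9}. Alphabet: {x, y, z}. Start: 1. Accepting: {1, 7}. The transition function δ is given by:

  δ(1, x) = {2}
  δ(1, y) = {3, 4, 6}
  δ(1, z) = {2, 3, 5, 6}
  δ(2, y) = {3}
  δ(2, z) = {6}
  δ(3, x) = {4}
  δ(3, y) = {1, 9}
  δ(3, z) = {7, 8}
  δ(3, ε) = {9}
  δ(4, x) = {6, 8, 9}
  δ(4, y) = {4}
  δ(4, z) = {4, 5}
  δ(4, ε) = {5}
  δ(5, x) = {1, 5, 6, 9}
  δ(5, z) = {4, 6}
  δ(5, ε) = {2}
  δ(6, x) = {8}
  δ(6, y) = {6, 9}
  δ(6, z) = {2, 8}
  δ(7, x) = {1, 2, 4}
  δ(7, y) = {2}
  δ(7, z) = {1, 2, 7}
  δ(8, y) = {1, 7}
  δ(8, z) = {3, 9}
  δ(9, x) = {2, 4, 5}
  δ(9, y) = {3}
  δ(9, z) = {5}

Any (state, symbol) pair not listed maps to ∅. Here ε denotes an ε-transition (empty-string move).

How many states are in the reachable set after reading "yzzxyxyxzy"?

8

Start in {1}.
Read 'y': 1→{3, 4, 6}; union {3, 4, 6}; ε-closure = {2, 3, 4, 5, 6, 9}.
Read 'z': 2→{6}, 3→{7, 8}, 4→{4, 5}, 5→{4, 6}, 6→{2, 8}, 9→{5}; now {2, 4, 5, 6, 7, 8}.
Read 'z': 2→{6}, 4→{4, 5}, 5→{4, 6}, 6→{2, 8}, 7→{1, 2, 7}, 8→{3, 9}; now {1, 2, 3, 4, 5, 6, 7, 8, 9}.
Read 'x': 1→{2}, 2→∅, 3→{4}, 4→{6, 8, 9}, 5→{1, 5, 6, 9}, 6→{8}, 7→{1, 2, 4}, 8→∅, 9→{2, 4, 5}; now {1, 2, 4, 5, 6, 8, 9}.
Read 'y': 1→{3, 4, 6}, 2→{3}, 4→{4}, 5→∅, 6→{6, 9}, 8→{1, 7}, 9→{3}; union {1, 3, 4, 6, 7, 9}; ε-closure = {1, 2, 3, 4, 5, 6, 7, 9}.
Read 'x': 1→{2}, 2→∅, 3→{4}, 4→{6, 8, 9}, 5→{1, 5, 6, 9}, 6→{8}, 7→{1, 2, 4}, 9→{2, 4, 5}; now {1, 2, 4, 5, 6, 8, 9}.
Read 'y': 1→{3, 4, 6}, 2→{3}, 4→{4}, 5→∅, 6→{6, 9}, 8→{1, 7}, 9→{3}; union {1, 3, 4, 6, 7, 9}; ε-closure = {1, 2, 3, 4, 5, 6, 7, 9}.
Read 'x': 1→{2}, 2→∅, 3→{4}, 4→{6, 8, 9}, 5→{1, 5, 6, 9}, 6→{8}, 7→{1, 2, 4}, 9→{2, 4, 5}; now {1, 2, 4, 5, 6, 8, 9}.
Read 'z': 1→{2, 3, 5, 6}, 2→{6}, 4→{4, 5}, 5→{4, 6}, 6→{2, 8}, 8→{3, 9}, 9→{5}; now {2, 3, 4, 5, 6, 8, 9}.
Read 'y': 2→{3}, 3→{1, 9}, 4→{4}, 5→∅, 6→{6, 9}, 8→{1, 7}, 9→{3}; union {1, 3, 4, 6, 7, 9}; ε-closure = {1, 2, 3, 4, 5, 6, 7, 9}.
That set has 8 states.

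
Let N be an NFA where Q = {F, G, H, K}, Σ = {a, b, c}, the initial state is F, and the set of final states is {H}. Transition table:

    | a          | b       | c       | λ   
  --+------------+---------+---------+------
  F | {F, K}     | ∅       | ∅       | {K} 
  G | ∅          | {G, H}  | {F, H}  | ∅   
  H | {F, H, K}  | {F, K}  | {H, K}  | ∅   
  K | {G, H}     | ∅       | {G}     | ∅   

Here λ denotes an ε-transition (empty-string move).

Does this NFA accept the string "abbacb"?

Start: ε-closure({F}) = {F, K}.
Read 'a': {F, K} → {F, G, H, K}.
Read 'b': {F, G, H, K} → {F, G, H, K}.
Read 'b': {F, G, H, K} → {F, G, H, K}.
Read 'a': {F, G, H, K} → {F, G, H, K}.
Read 'c': {F, G, H, K} → {F, G, H, K}.
Read 'b': {F, G, H, K} → {F, G, H, K}.
The final set {F, G, H, K} contains the accepting state H.

Yes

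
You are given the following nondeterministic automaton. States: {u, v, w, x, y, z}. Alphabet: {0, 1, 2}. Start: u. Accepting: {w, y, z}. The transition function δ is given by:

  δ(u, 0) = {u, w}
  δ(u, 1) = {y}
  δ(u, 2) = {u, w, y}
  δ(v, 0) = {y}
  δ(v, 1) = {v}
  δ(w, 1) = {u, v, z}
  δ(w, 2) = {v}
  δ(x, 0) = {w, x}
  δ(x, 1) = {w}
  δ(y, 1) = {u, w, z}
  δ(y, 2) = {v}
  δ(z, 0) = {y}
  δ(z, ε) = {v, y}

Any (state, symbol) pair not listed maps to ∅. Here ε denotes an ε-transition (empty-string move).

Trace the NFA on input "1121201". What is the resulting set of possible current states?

{u, v, w, y, z}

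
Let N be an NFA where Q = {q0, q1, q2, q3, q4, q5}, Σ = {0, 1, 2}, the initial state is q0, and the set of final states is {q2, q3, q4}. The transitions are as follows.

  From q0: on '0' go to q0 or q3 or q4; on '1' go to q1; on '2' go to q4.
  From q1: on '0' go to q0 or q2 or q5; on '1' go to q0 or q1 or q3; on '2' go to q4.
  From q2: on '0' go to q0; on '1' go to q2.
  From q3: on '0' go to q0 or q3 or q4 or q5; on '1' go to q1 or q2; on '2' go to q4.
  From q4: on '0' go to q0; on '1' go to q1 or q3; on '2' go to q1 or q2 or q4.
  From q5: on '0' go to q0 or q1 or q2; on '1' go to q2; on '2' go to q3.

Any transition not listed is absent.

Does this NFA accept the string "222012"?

Start in {q0}.
Read '2': q0→{q4}; now {q4}.
Read '2': q4→{q1, q2, q4}; now {q1, q2, q4}.
Read '2': q1→{q4}, q2→∅, q4→{q1, q2, q4}; now {q1, q2, q4}.
Read '0': q1→{q0, q2, q5}, q2→{q0}, q4→{q0}; now {q0, q2, q5}.
Read '1': q0→{q1}, q2→{q2}, q5→{q2}; now {q1, q2}.
Read '2': q1→{q4}, q2→∅; now {q4}.
The final set {q4} contains the accepting state q4.

Yes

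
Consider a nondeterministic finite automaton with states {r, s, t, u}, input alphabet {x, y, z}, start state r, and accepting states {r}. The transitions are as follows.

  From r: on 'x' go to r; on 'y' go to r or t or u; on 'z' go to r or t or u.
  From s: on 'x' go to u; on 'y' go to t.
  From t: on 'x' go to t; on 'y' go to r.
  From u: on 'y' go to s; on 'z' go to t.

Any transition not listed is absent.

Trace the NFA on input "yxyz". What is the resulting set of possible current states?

Start in {r}.
Read 'y': {r} → {r, t, u}.
Read 'x': {r, t, u} → {r, t}.
Read 'y': {r, t} → {r, t, u}.
Read 'z': {r, t, u} → {r, t, u}.

{r, t, u}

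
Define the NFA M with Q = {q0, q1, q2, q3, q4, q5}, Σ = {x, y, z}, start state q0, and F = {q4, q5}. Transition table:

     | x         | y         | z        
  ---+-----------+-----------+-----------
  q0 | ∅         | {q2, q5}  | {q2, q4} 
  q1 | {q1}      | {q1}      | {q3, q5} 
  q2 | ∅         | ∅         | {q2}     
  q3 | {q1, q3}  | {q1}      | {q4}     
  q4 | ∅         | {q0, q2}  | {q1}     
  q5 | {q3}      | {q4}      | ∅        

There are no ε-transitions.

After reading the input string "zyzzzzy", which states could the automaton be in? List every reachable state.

{q0, q2}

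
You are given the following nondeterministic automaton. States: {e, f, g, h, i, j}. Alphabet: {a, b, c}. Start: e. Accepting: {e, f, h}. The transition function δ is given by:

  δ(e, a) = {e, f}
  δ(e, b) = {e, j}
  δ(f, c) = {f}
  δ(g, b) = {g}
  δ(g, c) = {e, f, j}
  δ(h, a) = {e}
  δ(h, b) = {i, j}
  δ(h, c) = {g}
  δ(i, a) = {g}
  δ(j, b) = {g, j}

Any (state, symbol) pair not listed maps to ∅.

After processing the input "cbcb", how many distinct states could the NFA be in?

Start in {e}.
Read 'c': {e} → ∅.
The set is empty and remains empty for the remaining 3 symbols.
That set has 0 states.

0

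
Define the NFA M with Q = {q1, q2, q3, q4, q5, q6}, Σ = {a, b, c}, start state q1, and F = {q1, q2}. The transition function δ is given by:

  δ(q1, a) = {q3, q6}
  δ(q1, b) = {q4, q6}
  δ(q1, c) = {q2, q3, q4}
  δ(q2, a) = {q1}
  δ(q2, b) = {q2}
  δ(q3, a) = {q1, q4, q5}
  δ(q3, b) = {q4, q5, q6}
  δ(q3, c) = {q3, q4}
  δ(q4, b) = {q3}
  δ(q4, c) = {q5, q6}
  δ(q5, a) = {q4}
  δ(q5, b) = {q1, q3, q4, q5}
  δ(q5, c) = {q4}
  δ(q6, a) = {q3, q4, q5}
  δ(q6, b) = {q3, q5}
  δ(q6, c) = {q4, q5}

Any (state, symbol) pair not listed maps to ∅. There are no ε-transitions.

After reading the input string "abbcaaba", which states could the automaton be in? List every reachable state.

{q1, q3, q4, q5, q6}

Start in {q1}.
Read 'a': q1→{q3, q6}; now {q3, q6}.
Read 'b': q3→{q4, q5, q6}, q6→{q3, q5}; now {q3, q4, q5, q6}.
Read 'b': q3→{q4, q5, q6}, q4→{q3}, q5→{q1, q3, q4, q5}, q6→{q3, q5}; now {q1, q3, q4, q5, q6}.
Read 'c': q1→{q2, q3, q4}, q3→{q3, q4}, q4→{q5, q6}, q5→{q4}, q6→{q4, q5}; now {q2, q3, q4, q5, q6}.
Read 'a': q2→{q1}, q3→{q1, q4, q5}, q4→∅, q5→{q4}, q6→{q3, q4, q5}; now {q1, q3, q4, q5}.
Read 'a': q1→{q3, q6}, q3→{q1, q4, q5}, q4→∅, q5→{q4}; now {q1, q3, q4, q5, q6}.
Read 'b': q1→{q4, q6}, q3→{q4, q5, q6}, q4→{q3}, q5→{q1, q3, q4, q5}, q6→{q3, q5}; now {q1, q3, q4, q5, q6}.
Read 'a': q1→{q3, q6}, q3→{q1, q4, q5}, q4→∅, q5→{q4}, q6→{q3, q4, q5}; now {q1, q3, q4, q5, q6}.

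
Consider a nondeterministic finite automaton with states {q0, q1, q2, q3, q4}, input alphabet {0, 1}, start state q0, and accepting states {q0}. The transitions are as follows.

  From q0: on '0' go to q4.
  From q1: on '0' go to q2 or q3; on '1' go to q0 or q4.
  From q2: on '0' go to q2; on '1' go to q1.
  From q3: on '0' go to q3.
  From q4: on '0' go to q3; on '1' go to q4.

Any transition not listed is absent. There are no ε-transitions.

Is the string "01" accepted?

Start in {q0}.
Read '0': {q0} → {q4}.
Read '1': {q4} → {q4}.
The final set {q4} contains no accepting state.

No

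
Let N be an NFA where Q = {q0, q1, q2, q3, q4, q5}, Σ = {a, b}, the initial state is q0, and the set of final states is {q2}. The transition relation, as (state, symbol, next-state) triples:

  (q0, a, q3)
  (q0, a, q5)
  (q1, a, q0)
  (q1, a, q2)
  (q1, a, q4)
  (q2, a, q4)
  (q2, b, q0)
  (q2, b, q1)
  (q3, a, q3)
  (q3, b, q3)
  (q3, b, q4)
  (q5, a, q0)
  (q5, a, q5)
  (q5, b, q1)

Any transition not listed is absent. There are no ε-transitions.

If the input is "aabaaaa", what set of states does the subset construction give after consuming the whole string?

{q0, q3, q5}

Start in {q0}.
Read 'a': {q0} → {q3, q5}.
Read 'a': {q3, q5} → {q0, q3, q5}.
Read 'b': {q0, q3, q5} → {q1, q3, q4}.
Read 'a': {q1, q3, q4} → {q0, q2, q3, q4}.
Read 'a': {q0, q2, q3, q4} → {q3, q4, q5}.
Read 'a': {q3, q4, q5} → {q0, q3, q5}.
Read 'a': {q0, q3, q5} → {q0, q3, q5}.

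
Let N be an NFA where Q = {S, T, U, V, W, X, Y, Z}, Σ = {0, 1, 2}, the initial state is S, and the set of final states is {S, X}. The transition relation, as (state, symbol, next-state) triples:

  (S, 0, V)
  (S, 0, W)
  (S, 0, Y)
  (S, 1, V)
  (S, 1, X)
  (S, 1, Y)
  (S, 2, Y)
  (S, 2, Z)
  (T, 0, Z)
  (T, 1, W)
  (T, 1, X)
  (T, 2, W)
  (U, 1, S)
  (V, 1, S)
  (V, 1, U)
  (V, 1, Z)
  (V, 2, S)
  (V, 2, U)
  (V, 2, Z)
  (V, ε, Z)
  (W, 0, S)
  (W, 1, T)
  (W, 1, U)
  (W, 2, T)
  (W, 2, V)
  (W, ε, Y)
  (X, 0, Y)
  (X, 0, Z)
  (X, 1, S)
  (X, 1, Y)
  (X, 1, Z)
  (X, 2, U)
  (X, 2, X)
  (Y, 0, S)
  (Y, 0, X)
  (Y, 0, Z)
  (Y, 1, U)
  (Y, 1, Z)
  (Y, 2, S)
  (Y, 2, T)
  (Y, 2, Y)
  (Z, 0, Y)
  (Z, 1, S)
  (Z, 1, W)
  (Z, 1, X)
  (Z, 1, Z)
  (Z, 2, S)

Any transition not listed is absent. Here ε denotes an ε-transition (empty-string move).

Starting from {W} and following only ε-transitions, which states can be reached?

{W, Y}

Begin with {W}.
ε-move W → Y; add Y.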